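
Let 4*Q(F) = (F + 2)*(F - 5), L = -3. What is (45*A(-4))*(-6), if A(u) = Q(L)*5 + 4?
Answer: -3780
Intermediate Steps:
Q(F) = (-5 + F)*(2 + F)/4 (Q(F) = ((F + 2)*(F - 5))/4 = ((2 + F)*(-5 + F))/4 = ((-5 + F)*(2 + F))/4 = (-5 + F)*(2 + F)/4)
A(u) = 14 (A(u) = (-5/2 - 3/4*(-3) + (1/4)*(-3)**2)*5 + 4 = (-5/2 + 9/4 + (1/4)*9)*5 + 4 = (-5/2 + 9/4 + 9/4)*5 + 4 = 2*5 + 4 = 10 + 4 = 14)
(45*A(-4))*(-6) = (45*14)*(-6) = 630*(-6) = -3780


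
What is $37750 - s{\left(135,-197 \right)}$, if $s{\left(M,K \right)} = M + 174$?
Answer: $37441$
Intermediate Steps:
$s{\left(M,K \right)} = 174 + M$
$37750 - s{\left(135,-197 \right)} = 37750 - \left(174 + 135\right) = 37750 - 309 = 37441$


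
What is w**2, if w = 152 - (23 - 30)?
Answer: 25281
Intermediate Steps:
w = 159 (w = 152 - 1*(-7) = 152 + 7 = 159)
w**2 = 159**2 = 25281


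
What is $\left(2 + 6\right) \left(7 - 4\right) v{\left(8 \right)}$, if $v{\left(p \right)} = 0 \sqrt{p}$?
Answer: $0$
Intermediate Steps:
$v{\left(p \right)} = 0$
$\left(2 + 6\right) \left(7 - 4\right) v{\left(8 \right)} = \left(2 + 6\right) \left(7 - 4\right) 0 = 8 \cdot 3 \cdot 0 = 24 \cdot 0 = 0$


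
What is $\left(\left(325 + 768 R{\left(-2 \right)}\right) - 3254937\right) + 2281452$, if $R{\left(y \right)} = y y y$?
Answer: $-979304$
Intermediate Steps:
$R{\left(y \right)} = y^{3}$ ($R{\left(y \right)} = y y^{2} = y^{3}$)
$\left(\left(325 + 768 R{\left(-2 \right)}\right) - 3254937\right) + 2281452 = \left(\left(325 + 768 \left(-2\right)^{3}\right) - 3254937\right) + 2281452 = \left(\left(325 + 768 \left(-8\right)\right) - 3254937\right) + 2281452 = \left(\left(325 - 6144\right) - 3254937\right) + 2281452 = \left(-5819 - 3254937\right) + 2281452 = -3260756 + 2281452 = -979304$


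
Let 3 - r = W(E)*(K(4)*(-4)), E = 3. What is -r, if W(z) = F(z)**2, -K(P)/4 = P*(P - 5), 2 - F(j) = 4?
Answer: -259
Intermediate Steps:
F(j) = -2 (F(j) = 2 - 1*4 = 2 - 4 = -2)
K(P) = -4*P*(-5 + P) (K(P) = -4*P*(P - 5) = -4*P*(-5 + P))
W(z) = 4 (W(z) = (-2)**2 = 4)
r = 259 (r = 3 - 4*(4*4*(5 - 1*4))*(-4) = 3 - 4*(4*4*(5 - 4))*(-4) = 3 - 4*(4*4*1)*(-4) = 3 - 4*16*(-4) = 3 - 4*(-64) = 3 - 1*(-256) = 3 + 256 = 259)
-r = -1*259 = -259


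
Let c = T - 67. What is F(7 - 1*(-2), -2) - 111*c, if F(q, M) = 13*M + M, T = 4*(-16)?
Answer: 14513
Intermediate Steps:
T = -64
F(q, M) = 14*M
c = -131 (c = -64 - 67 = -131)
F(7 - 1*(-2), -2) - 111*c = 14*(-2) - 111*(-131) = -28 + 14541 = 14513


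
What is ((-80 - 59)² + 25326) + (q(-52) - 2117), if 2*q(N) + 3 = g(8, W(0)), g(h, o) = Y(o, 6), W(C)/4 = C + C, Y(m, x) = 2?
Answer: 85059/2 ≈ 42530.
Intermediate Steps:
W(C) = 8*C (W(C) = 4*(C + C) = 4*(2*C) = 8*C)
g(h, o) = 2
q(N) = -½ (q(N) = -3/2 + (½)*2 = -3/2 + 1 = -½)
((-80 - 59)² + 25326) + (q(-52) - 2117) = ((-80 - 59)² + 25326) + (-½ - 2117) = ((-139)² + 25326) - 4235/2 = (19321 + 25326) - 4235/2 = 44647 - 4235/2 = 85059/2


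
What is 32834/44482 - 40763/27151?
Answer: -460871916/603865391 ≈ -0.76320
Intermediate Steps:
32834/44482 - 40763/27151 = 32834*(1/44482) - 40763*1/27151 = 16417/22241 - 40763/27151 = -460871916/603865391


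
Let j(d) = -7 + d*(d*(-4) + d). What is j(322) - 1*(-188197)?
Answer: -122862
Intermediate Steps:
j(d) = -7 - 3*d**2 (j(d) = -7 + d*(-4*d + d) = -7 + d*(-3*d) = -7 - 3*d**2)
j(322) - 1*(-188197) = (-7 - 3*322**2) - 1*(-188197) = (-7 - 3*103684) + 188197 = (-7 - 311052) + 188197 = -311059 + 188197 = -122862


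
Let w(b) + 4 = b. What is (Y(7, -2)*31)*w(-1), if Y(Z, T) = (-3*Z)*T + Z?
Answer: -7595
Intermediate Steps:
w(b) = -4 + b
Y(Z, T) = Z - 3*T*Z (Y(Z, T) = -3*T*Z + Z = Z - 3*T*Z)
(Y(7, -2)*31)*w(-1) = ((7*(1 - 3*(-2)))*31)*(-4 - 1) = ((7*(1 + 6))*31)*(-5) = ((7*7)*31)*(-5) = (49*31)*(-5) = 1519*(-5) = -7595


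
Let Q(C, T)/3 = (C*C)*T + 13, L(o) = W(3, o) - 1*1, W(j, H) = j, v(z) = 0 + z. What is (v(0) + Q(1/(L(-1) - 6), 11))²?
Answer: 431649/256 ≈ 1686.1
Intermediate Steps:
v(z) = z
L(o) = 2 (L(o) = 3 - 1*1 = 3 - 1 = 2)
Q(C, T) = 39 + 3*T*C² (Q(C, T) = 3*((C*C)*T + 13) = 3*(C²*T + 13) = 3*(T*C² + 13) = 3*(13 + T*C²) = 39 + 3*T*C²)
(v(0) + Q(1/(L(-1) - 6), 11))² = (0 + (39 + 3*11*(1/(2 - 6))²))² = (0 + (39 + 3*11*(1/(-4))²))² = (0 + (39 + 3*11*(-¼)²))² = (0 + (39 + 3*11*(1/16)))² = (0 + (39 + 33/16))² = (0 + 657/16)² = (657/16)² = 431649/256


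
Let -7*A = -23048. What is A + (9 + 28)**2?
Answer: 32631/7 ≈ 4661.6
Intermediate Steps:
A = 23048/7 (A = -1/7*(-23048) = 23048/7 ≈ 3292.6)
A + (9 + 28)**2 = 23048/7 + (9 + 28)**2 = 23048/7 + 37**2 = 23048/7 + 1369 = 32631/7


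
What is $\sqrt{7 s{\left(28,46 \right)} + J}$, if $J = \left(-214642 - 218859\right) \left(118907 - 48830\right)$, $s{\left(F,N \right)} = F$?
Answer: $i \sqrt{30378449381} \approx 1.7429 \cdot 10^{5} i$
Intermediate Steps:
$J = -30378449577$ ($J = - 433501 \left(118907 - 48830\right) = \left(-433501\right) 70077 = -30378449577$)
$\sqrt{7 s{\left(28,46 \right)} + J} = \sqrt{7 \cdot 28 - 30378449577} = \sqrt{196 - 30378449577} = \sqrt{-30378449381} = i \sqrt{30378449381}$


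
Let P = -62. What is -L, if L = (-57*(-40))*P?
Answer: 141360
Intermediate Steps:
L = -141360 (L = -57*(-40)*(-62) = 2280*(-62) = -141360)
-L = -1*(-141360) = 141360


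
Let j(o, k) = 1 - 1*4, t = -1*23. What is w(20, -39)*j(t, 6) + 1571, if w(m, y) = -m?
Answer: 1631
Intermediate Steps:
t = -23
j(o, k) = -3 (j(o, k) = 1 - 4 = -3)
w(20, -39)*j(t, 6) + 1571 = -1*20*(-3) + 1571 = -20*(-3) + 1571 = 60 + 1571 = 1631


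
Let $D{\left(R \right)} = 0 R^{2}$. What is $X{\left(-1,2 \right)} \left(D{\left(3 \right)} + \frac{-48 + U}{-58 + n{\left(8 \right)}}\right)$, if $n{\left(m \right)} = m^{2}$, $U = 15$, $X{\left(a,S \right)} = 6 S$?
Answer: $-66$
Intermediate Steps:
$D{\left(R \right)} = 0$
$X{\left(-1,2 \right)} \left(D{\left(3 \right)} + \frac{-48 + U}{-58 + n{\left(8 \right)}}\right) = 6 \cdot 2 \left(0 + \frac{-48 + 15}{-58 + 8^{2}}\right) = 12 \left(0 - \frac{33}{-58 + 64}\right) = 12 \left(0 - \frac{33}{6}\right) = 12 \left(0 - \frac{11}{2}\right) = 12 \left(- \frac{11}{2}\right) = -66$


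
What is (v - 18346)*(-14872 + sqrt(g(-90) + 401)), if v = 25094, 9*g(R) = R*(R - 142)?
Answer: -100356256 + 6748*sqrt(2721) ≈ -1.0000e+8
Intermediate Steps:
g(R) = R*(-142 + R)/9 (g(R) = (R*(R - 142))/9 = (R*(-142 + R))/9 = R*(-142 + R)/9)
(v - 18346)*(-14872 + sqrt(g(-90) + 401)) = (25094 - 18346)*(-14872 + sqrt((1/9)*(-90)*(-142 - 90) + 401)) = 6748*(-14872 + sqrt((1/9)*(-90)*(-232) + 401)) = 6748*(-14872 + sqrt(2320 + 401)) = 6748*(-14872 + sqrt(2721)) = -100356256 + 6748*sqrt(2721)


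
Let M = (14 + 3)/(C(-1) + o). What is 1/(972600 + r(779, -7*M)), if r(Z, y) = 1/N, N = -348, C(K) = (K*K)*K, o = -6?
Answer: 348/338464799 ≈ 1.0282e-6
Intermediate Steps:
C(K) = K**3 (C(K) = K**2*K = K**3)
M = -17/7 (M = (14 + 3)/((-1)**3 - 6) = 17/(-1 - 6) = 17/(-7) = 17*(-1/7) = -17/7 ≈ -2.4286)
r(Z, y) = -1/348 (r(Z, y) = 1/(-348) = -1/348)
1/(972600 + r(779, -7*M)) = 1/(972600 - 1/348) = 1/(338464799/348) = 348/338464799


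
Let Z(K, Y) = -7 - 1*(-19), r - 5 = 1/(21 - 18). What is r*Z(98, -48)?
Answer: 64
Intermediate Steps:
r = 16/3 (r = 5 + 1/(21 - 18) = 5 + 1/3 = 5 + ⅓ = 16/3 ≈ 5.3333)
Z(K, Y) = 12 (Z(K, Y) = -7 + 19 = 12)
r*Z(98, -48) = (16/3)*12 = 64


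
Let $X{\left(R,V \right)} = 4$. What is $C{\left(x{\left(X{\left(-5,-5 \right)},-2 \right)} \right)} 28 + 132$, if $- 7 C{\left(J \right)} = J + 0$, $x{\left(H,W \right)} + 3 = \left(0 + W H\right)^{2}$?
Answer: $-112$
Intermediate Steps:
$x{\left(H,W \right)} = -3 + H^{2} W^{2}$ ($x{\left(H,W \right)} = -3 + \left(0 + W H\right)^{2} = -3 + \left(0 + H W\right)^{2} = -3 + \left(H W\right)^{2} = -3 + H^{2} W^{2}$)
$C{\left(J \right)} = - \frac{J}{7}$ ($C{\left(J \right)} = - \frac{J + 0}{7} = - \frac{J}{7}$)
$C{\left(x{\left(X{\left(-5,-5 \right)},-2 \right)} \right)} 28 + 132 = - \frac{-3 + 4^{2} \left(-2\right)^{2}}{7} \cdot 28 + 132 = - \frac{-3 + 16 \cdot 4}{7} \cdot 28 + 132 = - \frac{-3 + 64}{7} \cdot 28 + 132 = \left(- \frac{1}{7}\right) 61 \cdot 28 + 132 = \left(- \frac{61}{7}\right) 28 + 132 = -244 + 132 = -112$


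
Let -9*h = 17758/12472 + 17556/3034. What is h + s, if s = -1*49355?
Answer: -4202158239391/85140108 ≈ -49356.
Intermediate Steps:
h = -68209051/85140108 (h = -(17758/12472 + 17556/3034)/9 = -(17758*(1/12472) + 17556*(1/3034))/9 = -(8879/6236 + 8778/1517)/9 = -⅑*68209051/9460012 = -68209051/85140108 ≈ -0.80114)
s = -49355
h + s = -68209051/85140108 - 49355 = -4202158239391/85140108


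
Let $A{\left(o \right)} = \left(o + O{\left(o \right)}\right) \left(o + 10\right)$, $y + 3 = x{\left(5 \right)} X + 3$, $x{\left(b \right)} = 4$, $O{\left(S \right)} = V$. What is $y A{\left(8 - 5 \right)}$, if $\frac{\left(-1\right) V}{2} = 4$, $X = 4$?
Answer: $-1040$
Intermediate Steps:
$V = -8$ ($V = \left(-2\right) 4 = -8$)
$O{\left(S \right)} = -8$
$y = 16$ ($y = -3 + \left(4 \cdot 4 + 3\right) = -3 + \left(16 + 3\right) = -3 + 19 = 16$)
$A{\left(o \right)} = \left(-8 + o\right) \left(10 + o\right)$ ($A{\left(o \right)} = \left(o - 8\right) \left(o + 10\right) = \left(-8 + o\right) \left(10 + o\right)$)
$y A{\left(8 - 5 \right)} = 16 \left(-80 + \left(8 - 5\right)^{2} + 2 \left(8 - 5\right)\right) = 16 \left(-80 + 3^{2} + 2 \cdot 3\right) = 16 \left(-80 + 9 + 6\right) = 16 \left(-65\right) = -1040$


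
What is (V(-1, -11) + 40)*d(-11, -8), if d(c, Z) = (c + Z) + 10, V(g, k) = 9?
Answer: -441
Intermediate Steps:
d(c, Z) = 10 + Z + c (d(c, Z) = (Z + c) + 10 = 10 + Z + c)
(V(-1, -11) + 40)*d(-11, -8) = (9 + 40)*(10 - 8 - 11) = 49*(-9) = -441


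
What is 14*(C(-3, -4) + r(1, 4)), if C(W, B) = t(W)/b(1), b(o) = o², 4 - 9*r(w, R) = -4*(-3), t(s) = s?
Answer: -490/9 ≈ -54.444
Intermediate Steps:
r(w, R) = -8/9 (r(w, R) = 4/9 - (-4)*(-3)/9 = 4/9 - ⅑*12 = 4/9 - 4/3 = -8/9)
C(W, B) = W (C(W, B) = W/(1²) = W/1 = W*1 = W)
14*(C(-3, -4) + r(1, 4)) = 14*(-3 - 8/9) = 14*(-35/9) = -490/9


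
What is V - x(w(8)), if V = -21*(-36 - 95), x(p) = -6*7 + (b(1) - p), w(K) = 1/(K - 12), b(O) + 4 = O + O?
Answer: 11179/4 ≈ 2794.8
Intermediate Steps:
b(O) = -4 + 2*O (b(O) = -4 + (O + O) = -4 + 2*O)
w(K) = 1/(-12 + K)
x(p) = -44 - p (x(p) = -6*7 + ((-4 + 2*1) - p) = -42 + ((-4 + 2) - p) = -42 + (-2 - p) = -44 - p)
V = 2751 (V = -21*(-131) = 2751)
V - x(w(8)) = 2751 - (-44 - 1/(-12 + 8)) = 2751 - (-44 - 1/(-4)) = 2751 - (-44 - 1*(-¼)) = 2751 - (-44 + ¼) = 2751 - 1*(-175/4) = 2751 + 175/4 = 11179/4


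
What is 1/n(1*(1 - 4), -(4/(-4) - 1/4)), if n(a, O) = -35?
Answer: -1/35 ≈ -0.028571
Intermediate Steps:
1/n(1*(1 - 4), -(4/(-4) - 1/4)) = 1/(-35) = -1/35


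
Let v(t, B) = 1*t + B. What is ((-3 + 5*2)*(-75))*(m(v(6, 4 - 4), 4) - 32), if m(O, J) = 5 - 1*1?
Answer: 14700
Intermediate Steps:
v(t, B) = B + t (v(t, B) = t + B = B + t)
m(O, J) = 4 (m(O, J) = 5 - 1 = 4)
((-3 + 5*2)*(-75))*(m(v(6, 4 - 4), 4) - 32) = ((-3 + 5*2)*(-75))*(4 - 32) = ((-3 + 10)*(-75))*(-28) = (7*(-75))*(-28) = -525*(-28) = 14700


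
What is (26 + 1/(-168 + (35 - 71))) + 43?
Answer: 14075/204 ≈ 68.995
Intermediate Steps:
(26 + 1/(-168 + (35 - 71))) + 43 = (26 + 1/(-168 - 36)) + 43 = (26 + 1/(-204)) + 43 = (26 - 1/204) + 43 = 5303/204 + 43 = 14075/204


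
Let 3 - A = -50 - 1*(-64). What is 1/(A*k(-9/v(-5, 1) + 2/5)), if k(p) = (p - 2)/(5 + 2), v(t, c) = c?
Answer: 35/583 ≈ 0.060034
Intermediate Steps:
k(p) = -2/7 + p/7 (k(p) = (-2 + p)/7 = (-2 + p)*(⅐) = -2/7 + p/7)
A = -11 (A = 3 - (-50 - 1*(-64)) = 3 - (-50 + 64) = 3 - 1*14 = 3 - 14 = -11)
1/(A*k(-9/v(-5, 1) + 2/5)) = 1/(-11*(-2/7 + (-9/1 + 2/5)/7)) = 1/(-11*(-2/7 + (-9*1 + 2*(⅕))/7)) = 1/(-11*(-2/7 + (-9 + ⅖)/7)) = 1/(-11*(-2/7 + (⅐)*(-43/5))) = 1/(-11*(-2/7 - 43/35)) = 1/(-11*(-53/35)) = 1/(583/35) = 35/583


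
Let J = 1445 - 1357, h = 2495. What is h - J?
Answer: 2407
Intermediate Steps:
J = 88
h - J = 2495 - 1*88 = 2495 - 88 = 2407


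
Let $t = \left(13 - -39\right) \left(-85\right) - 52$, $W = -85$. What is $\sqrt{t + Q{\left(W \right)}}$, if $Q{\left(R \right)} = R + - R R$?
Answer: $i \sqrt{11782} \approx 108.54 i$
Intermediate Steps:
$t = -4472$ ($t = \left(13 + 39\right) \left(-85\right) - 52 = 52 \left(-85\right) - 52 = -4420 - 52 = -4472$)
$Q{\left(R \right)} = R - R^{2}$
$\sqrt{t + Q{\left(W \right)}} = \sqrt{-4472 - 85 \left(1 - -85\right)} = \sqrt{-4472 - 85 \left(1 + 85\right)} = \sqrt{-4472 - 7310} = \sqrt{-11782} = i \sqrt{11782}$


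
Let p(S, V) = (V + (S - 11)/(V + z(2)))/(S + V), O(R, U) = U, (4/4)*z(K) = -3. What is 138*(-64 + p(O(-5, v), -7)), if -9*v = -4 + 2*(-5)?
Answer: -425247/49 ≈ -8678.5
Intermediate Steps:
v = 14/9 (v = -(-4 + 2*(-5))/9 = -(-4 - 10)/9 = -⅑*(-14) = 14/9 ≈ 1.5556)
z(K) = -3
p(S, V) = (V + (-11 + S)/(-3 + V))/(S + V) (p(S, V) = (V + (S - 11)/(V - 3))/(S + V) = (V + (-11 + S)/(-3 + V))/(S + V))
138*(-64 + p(O(-5, v), -7)) = 138*(-64 + (-11 + 14/9 + (-7)² - 3*(-7))/((-7)² - 3*14/9 - 3*(-7) + (14/9)*(-7))) = 138*(-64 + (-11 + 14/9 + 49 + 21)/(49 - 14/3 + 21 - 98/9)) = 138*(-64 + (545/9)/(490/9)) = 138*(-64 + (9/490)*(545/9)) = 138*(-64 + 109/98) = 138*(-6163/98) = -425247/49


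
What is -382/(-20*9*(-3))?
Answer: -191/270 ≈ -0.70741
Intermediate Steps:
-382/(-20*9*(-3)) = -382/((-180*(-3))) = -382/540 = -382*1/540 = -191/270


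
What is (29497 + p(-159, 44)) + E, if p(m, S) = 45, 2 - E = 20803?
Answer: 8741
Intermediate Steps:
E = -20801 (E = 2 - 1*20803 = 2 - 20803 = -20801)
(29497 + p(-159, 44)) + E = (29497 + 45) - 20801 = 29542 - 20801 = 8741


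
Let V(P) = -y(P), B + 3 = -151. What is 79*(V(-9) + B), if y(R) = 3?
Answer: -12403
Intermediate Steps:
B = -154 (B = -3 - 151 = -154)
V(P) = -3 (V(P) = -1*3 = -3)
79*(V(-9) + B) = 79*(-3 - 154) = 79*(-157) = -12403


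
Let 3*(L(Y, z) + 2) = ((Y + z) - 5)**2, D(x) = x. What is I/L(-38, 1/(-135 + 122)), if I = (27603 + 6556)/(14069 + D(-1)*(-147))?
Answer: 17318613/4443722576 ≈ 0.0038973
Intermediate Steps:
L(Y, z) = -2 + (-5 + Y + z)**2/3 (L(Y, z) = -2 + ((Y + z) - 5)**2/3 = -2 + (-5 + Y + z)**2/3)
I = 34159/14216 (I = (27603 + 6556)/(14069 - 1*(-147)) = 34159/(14069 + 147) = 34159/14216 ≈ 2.4029)
I/L(-38, 1/(-135 + 122)) = 34159/(14216*(-2 + (-5 - 38 + 1/(-135 + 122))**2/3)) = 34159/(14216*(-2 + (-5 - 38 + 1/(-13))**2/3)) = 34159/(14216*(-2 + (-5 - 38 - 1/13)**2/3)) = 34159/(14216*(-2 + (-560/13)**2/3)) = 34159/(14216*(-2 + (1/3)*(313600/169))) = 34159/(14216*(-2 + 313600/507)) = 34159/(14216*(312586/507)) = (34159/14216)*(507/312586) = 17318613/4443722576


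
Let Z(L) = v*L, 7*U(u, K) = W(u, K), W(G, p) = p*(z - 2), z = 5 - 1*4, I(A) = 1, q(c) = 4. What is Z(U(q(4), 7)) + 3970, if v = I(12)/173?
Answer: 686809/173 ≈ 3970.0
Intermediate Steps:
z = 1 (z = 5 - 4 = 1)
W(G, p) = -p (W(G, p) = p*(1 - 2) = p*(-1) = -p)
U(u, K) = -K/7 (U(u, K) = (-K)/7 = -K/7)
v = 1/173 ≈ 0.0057803
Z(L) = L/173
Z(U(q(4), 7)) + 3970 = (-⅐*7)/173 + 3970 = (1/173)*(-1) + 3970 = -1/173 + 3970 = 686809/173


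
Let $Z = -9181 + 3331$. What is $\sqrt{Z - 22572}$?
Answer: $3 i \sqrt{3158} \approx 168.59 i$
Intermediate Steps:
$Z = -5850$
$\sqrt{Z - 22572} = \sqrt{-5850 - 22572} = \sqrt{-28422} = 3 i \sqrt{3158}$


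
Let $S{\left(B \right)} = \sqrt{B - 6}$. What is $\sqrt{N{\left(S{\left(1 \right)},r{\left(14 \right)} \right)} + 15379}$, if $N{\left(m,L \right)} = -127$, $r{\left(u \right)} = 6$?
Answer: $2 \sqrt{3813} \approx 123.5$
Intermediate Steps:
$S{\left(B \right)} = \sqrt{-6 + B}$
$\sqrt{N{\left(S{\left(1 \right)},r{\left(14 \right)} \right)} + 15379} = \sqrt{-127 + 15379} = \sqrt{15252} = 2 \sqrt{3813}$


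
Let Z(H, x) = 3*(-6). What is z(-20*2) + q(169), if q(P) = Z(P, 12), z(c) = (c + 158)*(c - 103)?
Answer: -16892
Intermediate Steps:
Z(H, x) = -18
z(c) = (-103 + c)*(158 + c) (z(c) = (158 + c)*(-103 + c) = (-103 + c)*(158 + c))
q(P) = -18
z(-20*2) + q(169) = (-16274 + (-20*2)**2 + 55*(-20*2)) - 18 = (-16274 + (-40)**2 + 55*(-40)) - 18 = (-16274 + 1600 - 2200) - 18 = -16874 - 18 = -16892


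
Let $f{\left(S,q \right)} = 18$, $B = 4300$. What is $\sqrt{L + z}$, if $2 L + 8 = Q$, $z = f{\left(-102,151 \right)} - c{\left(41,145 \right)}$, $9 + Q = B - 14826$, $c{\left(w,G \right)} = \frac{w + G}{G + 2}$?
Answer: $\frac{i \sqrt{1029934}}{14} \approx 72.49 i$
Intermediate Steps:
$c{\left(w,G \right)} = \frac{G + w}{2 + G}$
$Q = -10535$ ($Q = -9 + \left(4300 - 14826\right) = -9 - 10526 = -10535$)
$z = \frac{820}{49}$ ($z = 18 - \frac{145 + 41}{2 + 145} = 18 - \frac{1}{147} \cdot 186 = 18 - \frac{62}{49} = \frac{820}{49} \approx 16.735$)
$L = - \frac{10543}{2}$ ($L = -4 + \frac{1}{2} \left(-10535\right) = -4 - \frac{10535}{2} = - \frac{10543}{2} \approx -5271.5$)
$\sqrt{L + z} = \sqrt{- \frac{10543}{2} + \frac{820}{49}} = \sqrt{- \frac{514967}{98}} = \frac{i \sqrt{1029934}}{14}$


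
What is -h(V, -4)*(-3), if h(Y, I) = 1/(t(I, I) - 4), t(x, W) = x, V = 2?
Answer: -3/8 ≈ -0.37500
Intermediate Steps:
h(Y, I) = 1/(-4 + I) (h(Y, I) = 1/(I - 4) = 1/(-4 + I))
-h(V, -4)*(-3) = -1/(-4 - 4)*(-3) = -1/(-8)*(-3) = -1*(-⅛)*(-3) = (⅛)*(-3) = -3/8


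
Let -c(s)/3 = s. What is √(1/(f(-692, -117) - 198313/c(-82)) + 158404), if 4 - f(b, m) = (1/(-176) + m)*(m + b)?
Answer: 2*√169115054262124681744573/2066512603 ≈ 398.00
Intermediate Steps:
c(s) = -3*s
f(b, m) = 4 - (-1/176 + m)*(b + m) (f(b, m) = 4 - (1/(-176) + m)*(m + b) = 4 - (-1/176 + m)*(b + m))
√(1/(f(-692, -117) - 198313/c(-82)) + 158404) = √(1/((4 - 1*(-117)² + (1/176)*(-692) + (1/176)*(-117) - 1*(-692)*(-117)) - 198313/((-3*(-82)))) + 158404) = √(1/((4 - 1*13689 - 173/44 - 117/176 - 80964) - 198313/246) + 158404) = √(1/((4 - 13689 - 173/44 - 117/176 - 80964) - 198313*1/246) + 158404) = √(1/(-16659033/176 - 198313/246) + 158404) = √(1/(-2066512603/21648) + 158404) = √(-21648/2066512603 + 158404) = √(327343862343964/2066512603) = 2*√169115054262124681744573/2066512603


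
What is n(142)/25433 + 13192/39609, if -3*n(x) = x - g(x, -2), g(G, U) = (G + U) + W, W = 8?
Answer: 335591354/1007375697 ≈ 0.33313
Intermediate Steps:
g(G, U) = 8 + G + U (g(G, U) = (G + U) + 8 = 8 + G + U)
n(x) = 2 (n(x) = -(x - (8 + x - 2))/3 = -(x - (6 + x))/3 = -(x + (-6 - x))/3 = -1/3*(-6) = 2)
n(142)/25433 + 13192/39609 = 2/25433 + 13192/39609 = 335591354/1007375697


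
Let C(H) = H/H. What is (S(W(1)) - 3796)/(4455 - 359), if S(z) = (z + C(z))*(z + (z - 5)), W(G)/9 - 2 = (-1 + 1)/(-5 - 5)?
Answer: -3207/4096 ≈ -0.78296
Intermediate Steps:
C(H) = 1
W(G) = 18 (W(G) = 18 + 9*((-1 + 1)/(-5 - 5)) = 18 + 9*(0/(-10)) = 18 + 9*(0*(-⅒)) = 18 + 9*0 = 18 + 0 = 18)
S(z) = (1 + z)*(-5 + 2*z) (S(z) = (z + 1)*(z + (z - 5)) = (1 + z)*(z + (-5 + z)) = (1 + z)*(-5 + 2*z))
(S(W(1)) - 3796)/(4455 - 359) = ((-5 - 3*18 + 2*18²) - 3796)/(4455 - 359) = ((-5 - 54 + 2*324) - 3796)/4096 = ((-5 - 54 + 648) - 3796)*(1/4096) = (589 - 3796)*(1/4096) = -3207*1/4096 = -3207/4096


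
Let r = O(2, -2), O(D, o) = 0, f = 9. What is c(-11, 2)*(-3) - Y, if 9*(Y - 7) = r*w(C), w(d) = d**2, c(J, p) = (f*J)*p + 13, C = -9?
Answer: 548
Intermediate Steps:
c(J, p) = 13 + 9*J*p (c(J, p) = (9*J)*p + 13 = 9*J*p + 13 = 13 + 9*J*p)
r = 0
Y = 7 (Y = 7 + (0*(-9)**2)/9 = 7 + (0*81)/9 = 7 + (1/9)*0 = 7 + 0 = 7)
c(-11, 2)*(-3) - Y = (13 + 9*(-11)*2)*(-3) - 1*7 = (13 - 198)*(-3) - 7 = -185*(-3) - 7 = 555 - 7 = 548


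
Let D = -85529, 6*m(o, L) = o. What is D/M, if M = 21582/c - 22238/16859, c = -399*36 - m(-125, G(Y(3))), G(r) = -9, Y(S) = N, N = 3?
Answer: 124091347417249/4096885670 ≈ 30289.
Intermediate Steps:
Y(S) = 3
m(o, L) = o/6
c = -86059/6 (c = -399*36 - (-125)/6 = -14364 - 1*(-125/6) = -14364 + 125/6 = -86059/6 ≈ -14343.)
M = -4096885670/1450868681 (M = 21582/(-86059/6) - 22238/16859 = 21582*(-6/86059) - 22238*1/16859 = -129492/86059 - 22238/16859 = -4096885670/1450868681 ≈ -2.8237)
D/M = -85529/(-4096885670/1450868681) = -85529*(-1450868681/4096885670) = 124091347417249/4096885670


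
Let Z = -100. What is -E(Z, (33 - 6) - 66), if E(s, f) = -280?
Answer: 280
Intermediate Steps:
-E(Z, (33 - 6) - 66) = -1*(-280) = 280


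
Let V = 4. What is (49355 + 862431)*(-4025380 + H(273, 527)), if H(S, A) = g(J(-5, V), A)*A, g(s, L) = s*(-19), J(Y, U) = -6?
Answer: -3615506849372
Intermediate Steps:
g(s, L) = -19*s
H(S, A) = 114*A (H(S, A) = (-19*(-6))*A = 114*A)
(49355 + 862431)*(-4025380 + H(273, 527)) = (49355 + 862431)*(-4025380 + 114*527) = 911786*(-4025380 + 60078) = 911786*(-3965302) = -3615506849372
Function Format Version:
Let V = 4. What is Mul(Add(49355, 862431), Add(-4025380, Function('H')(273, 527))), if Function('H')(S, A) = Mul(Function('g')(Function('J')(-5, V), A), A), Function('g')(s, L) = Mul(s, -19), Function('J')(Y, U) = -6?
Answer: -3615506849372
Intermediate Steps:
Function('g')(s, L) = Mul(-19, s)
Function('H')(S, A) = Mul(114, A) (Function('H')(S, A) = Mul(Mul(-19, -6), A) = Mul(114, A))
Mul(Add(49355, 862431), Add(-4025380, Function('H')(273, 527))) = Mul(Add(49355, 862431), Add(-4025380, Mul(114, 527))) = Mul(911786, Add(-4025380, 60078)) = Mul(911786, -3965302) = -3615506849372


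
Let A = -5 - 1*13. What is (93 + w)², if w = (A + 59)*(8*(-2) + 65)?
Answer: 4418404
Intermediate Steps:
A = -18 (A = -5 - 13 = -18)
w = 2009 (w = (-18 + 59)*(8*(-2) + 65) = 41*(-16 + 65) = 41*49 = 2009)
(93 + w)² = (93 + 2009)² = 2102² = 4418404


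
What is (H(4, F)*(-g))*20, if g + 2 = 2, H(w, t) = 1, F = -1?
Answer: 0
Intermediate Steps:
g = 0 (g = -2 + 2 = 0)
(H(4, F)*(-g))*20 = (1*(-1*0))*20 = (1*0)*20 = 0*20 = 0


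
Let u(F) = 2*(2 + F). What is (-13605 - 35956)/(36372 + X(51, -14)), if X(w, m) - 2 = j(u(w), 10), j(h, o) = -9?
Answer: -49561/36365 ≈ -1.3629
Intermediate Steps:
u(F) = 4 + 2*F
X(w, m) = -7 (X(w, m) = 2 - 9 = -7)
(-13605 - 35956)/(36372 + X(51, -14)) = (-13605 - 35956)/(36372 - 7) = -49561/36365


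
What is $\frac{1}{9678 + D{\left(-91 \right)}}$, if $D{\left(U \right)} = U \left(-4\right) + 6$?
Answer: $\frac{1}{10048} \approx 9.9522 \cdot 10^{-5}$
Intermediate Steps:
$D{\left(U \right)} = 6 - 4 U$ ($D{\left(U \right)} = - 4 U + 6 = 6 - 4 U$)
$\frac{1}{9678 + D{\left(-91 \right)}} = \frac{1}{9678 + \left(6 - -364\right)} = \frac{1}{9678 + \left(6 + 364\right)} = \frac{1}{9678 + 370} = \frac{1}{10048}$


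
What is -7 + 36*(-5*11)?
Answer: -1987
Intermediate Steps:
-7 + 36*(-5*11) = -7 + 36*(-55) = -7 - 1980 = -1987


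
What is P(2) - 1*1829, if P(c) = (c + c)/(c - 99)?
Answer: -177417/97 ≈ -1829.0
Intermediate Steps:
P(c) = 2*c/(-99 + c) (P(c) = (2*c)/(-99 + c) = 2*c/(-99 + c))
P(2) - 1*1829 = 2*2/(-99 + 2) - 1*1829 = 2*2/(-97) - 1829 = 2*2*(-1/97) - 1829 = -4/97 - 1829 = -177417/97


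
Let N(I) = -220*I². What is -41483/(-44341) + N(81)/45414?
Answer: -39667163/1285889 ≈ -30.848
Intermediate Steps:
-41483/(-44341) + N(81)/45414 = -41483/(-44341) - 220*81²/45414 = -41483*(-1/44341) - 220*6561*(1/45414) = 41483/44341 - 1443420*1/45414 = 41483/44341 - 26730/841 = -39667163/1285889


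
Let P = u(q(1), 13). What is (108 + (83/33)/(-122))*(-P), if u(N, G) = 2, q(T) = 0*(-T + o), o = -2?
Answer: -434725/2013 ≈ -215.96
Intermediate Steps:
q(T) = 0 (q(T) = 0*(-T - 2) = 0*(-2 - T) = 0)
P = 2
(108 + (83/33)/(-122))*(-P) = (108 + (83/33)/(-122))*(-1*2) = (108 + (83*(1/33))*(-1/122))*(-2) = (108 + (83/33)*(-1/122))*(-2) = (108 - 83/4026)*(-2) = (434725/4026)*(-2) = -434725/2013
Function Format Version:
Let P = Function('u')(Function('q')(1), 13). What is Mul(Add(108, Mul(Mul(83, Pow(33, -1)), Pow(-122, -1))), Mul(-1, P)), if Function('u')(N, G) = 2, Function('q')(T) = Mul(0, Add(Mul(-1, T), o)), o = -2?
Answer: Rational(-434725, 2013) ≈ -215.96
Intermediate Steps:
Function('q')(T) = 0 (Function('q')(T) = Mul(0, Add(Mul(-1, T), -2)) = Mul(0, Add(-2, Mul(-1, T))) = 0)
P = 2
Mul(Add(108, Mul(Mul(83, Pow(33, -1)), Pow(-122, -1))), Mul(-1, P)) = Mul(Add(108, Mul(Mul(83, Pow(33, -1)), Pow(-122, -1))), Mul(-1, 2)) = Mul(Add(108, Mul(Mul(83, Rational(1, 33)), Rational(-1, 122))), -2) = Mul(Add(108, Mul(Rational(83, 33), Rational(-1, 122))), -2) = Mul(Add(108, Rational(-83, 4026)), -2) = Mul(Rational(434725, 4026), -2) = Rational(-434725, 2013)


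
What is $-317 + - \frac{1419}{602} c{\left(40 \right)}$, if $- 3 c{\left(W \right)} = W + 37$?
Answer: $- \frac{513}{2} \approx -256.5$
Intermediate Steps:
$c{\left(W \right)} = - \frac{37}{3} - \frac{W}{3}$ ($c{\left(W \right)} = - \frac{W + 37}{3} = - \frac{37 + W}{3} = - \frac{37}{3} - \frac{W}{3}$)
$-317 + - \frac{1419}{602} c{\left(40 \right)} = -317 + - \frac{1419}{602} \left(- \frac{37}{3} - \frac{40}{3}\right) = -317 + \left(-1419\right) \frac{1}{602} \left(- \frac{37}{3} - \frac{40}{3}\right) = -317 - - \frac{121}{2} = -317 + \frac{121}{2} = - \frac{513}{2}$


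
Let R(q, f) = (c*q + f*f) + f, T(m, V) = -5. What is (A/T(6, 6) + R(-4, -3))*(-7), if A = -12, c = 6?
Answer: 546/5 ≈ 109.20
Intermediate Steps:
R(q, f) = f + f² + 6*q (R(q, f) = (6*q + f*f) + f = (6*q + f²) + f = (f² + 6*q) + f = f + f² + 6*q)
(A/T(6, 6) + R(-4, -3))*(-7) = (-12/(-5) + (-3 + (-3)² + 6*(-4)))*(-7) = (-⅕*(-12) + (-3 + 9 - 24))*(-7) = (12/5 - 18)*(-7) = -78/5*(-7) = 546/5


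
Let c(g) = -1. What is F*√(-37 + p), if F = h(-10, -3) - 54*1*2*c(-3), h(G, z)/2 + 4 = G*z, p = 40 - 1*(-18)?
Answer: 160*√21 ≈ 733.21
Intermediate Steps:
p = 58 (p = 40 + 18 = 58)
h(G, z) = -8 + 2*G*z (h(G, z) = -8 + 2*(G*z) = -8 + 2*G*z)
F = 160 (F = (-8 + 2*(-10)*(-3)) - 54*1*2*(-1) = (-8 + 60) - 108*(-1) = 52 - 54*(-2) = 52 + 108 = 160)
F*√(-37 + p) = 160*√(-37 + 58) = 160*√21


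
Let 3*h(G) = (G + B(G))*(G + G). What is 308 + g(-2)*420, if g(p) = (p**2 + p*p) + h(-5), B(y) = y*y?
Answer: -24332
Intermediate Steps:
B(y) = y**2
h(G) = 2*G*(G + G**2)/3 (h(G) = ((G + G**2)*(G + G))/3 = ((G + G**2)*(2*G))/3 = (2*G*(G + G**2))/3 = 2*G*(G + G**2)/3)
g(p) = -200/3 + 2*p**2 (g(p) = (p**2 + p*p) + (2/3)*(-5)**2*(1 - 5) = (p**2 + p**2) + (2/3)*25*(-4) = 2*p**2 - 200/3 = -200/3 + 2*p**2)
308 + g(-2)*420 = 308 + (-200/3 + 2*(-2)**2)*420 = 308 + (-200/3 + 2*4)*420 = 308 + (-200/3 + 8)*420 = 308 - 176/3*420 = 308 - 24640 = -24332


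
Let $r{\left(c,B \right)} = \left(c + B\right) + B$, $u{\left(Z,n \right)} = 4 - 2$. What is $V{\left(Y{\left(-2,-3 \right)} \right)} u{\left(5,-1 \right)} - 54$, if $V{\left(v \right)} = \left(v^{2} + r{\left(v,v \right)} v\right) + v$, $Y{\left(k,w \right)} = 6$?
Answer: $246$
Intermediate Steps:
$u{\left(Z,n \right)} = 2$
$r{\left(c,B \right)} = c + 2 B$ ($r{\left(c,B \right)} = \left(B + c\right) + B = c + 2 B$)
$V{\left(v \right)} = v + 4 v^{2}$ ($V{\left(v \right)} = \left(v^{2} + \left(v + 2 v\right) v\right) + v = \left(v^{2} + 3 v v\right) + v = \left(v^{2} + 3 v^{2}\right) + v = 4 v^{2} + v = v + 4 v^{2}$)
$V{\left(Y{\left(-2,-3 \right)} \right)} u{\left(5,-1 \right)} - 54 = 6 \left(1 + 4 \cdot 6\right) 2 - 54 = 6 \left(1 + 24\right) 2 - 54 = 6 \cdot 25 \cdot 2 - 54 = 150 \cdot 2 - 54 = 300 - 54 = 246$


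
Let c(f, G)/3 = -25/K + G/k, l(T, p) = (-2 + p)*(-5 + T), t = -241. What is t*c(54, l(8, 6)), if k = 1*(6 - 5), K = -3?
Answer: -14701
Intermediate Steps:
k = 1 (k = 1*1 = 1)
l(T, p) = (-5 + T)*(-2 + p)
c(f, G) = 25 + 3*G (c(f, G) = 3*(-25/(-3) + G/1) = 3*(-25*(-1/3) + G*1) = 3*(25/3 + G) = 25 + 3*G)
t*c(54, l(8, 6)) = -241*(25 + 3*(10 - 5*6 - 2*8 + 8*6)) = -241*(25 + 3*(10 - 30 - 16 + 48)) = -241*(25 + 3*12) = -241*(25 + 36) = -241*61 = -14701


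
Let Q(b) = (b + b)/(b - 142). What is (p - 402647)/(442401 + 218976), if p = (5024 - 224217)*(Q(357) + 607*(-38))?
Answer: 362258886921/47398685 ≈ 7642.8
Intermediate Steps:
Q(b) = 2*b/(-142 + b) (Q(b) = (2*b)/(-142 + b) = 2*b/(-142 + b))
p = 1086863229868/215 (p = (5024 - 224217)*(2*357/(-142 + 357) + 607*(-38)) = -219193*(2*357/215 - 23066) = -219193*(2*357*(1/215) - 23066) = -219193*(714/215 - 23066) = -219193*(-4958476/215) = 1086863229868/215 ≈ 5.0552e+9)
(p - 402647)/(442401 + 218976) = (1086863229868/215 - 402647)/(442401 + 218976) = (1086776660763/215)/661377 = (1086776660763/215)*(1/661377) = 362258886921/47398685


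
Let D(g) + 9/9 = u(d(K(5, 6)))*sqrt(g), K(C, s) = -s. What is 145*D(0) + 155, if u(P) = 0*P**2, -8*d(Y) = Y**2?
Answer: 10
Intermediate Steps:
d(Y) = -Y**2/8
u(P) = 0
D(g) = -1 (D(g) = -1 + 0*sqrt(g) = -1 + 0 = -1)
145*D(0) + 155 = 145*(-1) + 155 = -145 + 155 = 10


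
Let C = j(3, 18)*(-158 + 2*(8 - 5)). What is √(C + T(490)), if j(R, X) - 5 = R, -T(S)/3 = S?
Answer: I*√2686 ≈ 51.827*I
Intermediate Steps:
T(S) = -3*S
j(R, X) = 5 + R
C = -1216 (C = (5 + 3)*(-158 + 2*(8 - 5)) = 8*(-158 + 2*3) = 8*(-158 + 6) = 8*(-152) = -1216)
√(C + T(490)) = √(-1216 - 3*490) = √(-1216 - 1470) = √(-2686) = I*√2686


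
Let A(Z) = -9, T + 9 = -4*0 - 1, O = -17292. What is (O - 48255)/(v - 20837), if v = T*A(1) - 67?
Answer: 21849/6938 ≈ 3.1492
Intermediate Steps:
T = -10 (T = -9 + (-4*0 - 1) = -9 + (0 - 1) = -9 - 1 = -10)
v = 23 (v = -10*(-9) - 67 = 90 - 67 = 23)
(O - 48255)/(v - 20837) = (-17292 - 48255)/(23 - 20837) = -65547/(-20814) = -65547*(-1/20814) = 21849/6938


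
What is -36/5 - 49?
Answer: -281/5 ≈ -56.200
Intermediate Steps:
-36/5 - 49 = -281/5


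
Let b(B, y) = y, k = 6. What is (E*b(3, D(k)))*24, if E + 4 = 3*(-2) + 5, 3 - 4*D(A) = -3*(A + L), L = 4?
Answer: -990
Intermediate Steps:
D(A) = 15/4 + 3*A/4 (D(A) = 3/4 - (-3)*(A + 4)/4 = 3/4 - (-3)*(4 + A)/4 = 3/4 - (-12 - 3*A)/4 = 3/4 + (3 + 3*A/4) = 15/4 + 3*A/4)
E = -5 (E = -4 + (3*(-2) + 5) = -4 + (-6 + 5) = -4 - 1 = -5)
(E*b(3, D(k)))*24 = -5*(15/4 + (3/4)*6)*24 = -5*(15/4 + 9/2)*24 = -5*33/4*24 = -165/4*24 = -990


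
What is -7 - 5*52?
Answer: -267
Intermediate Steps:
-7 - 5*52 = -7 - 260 = -267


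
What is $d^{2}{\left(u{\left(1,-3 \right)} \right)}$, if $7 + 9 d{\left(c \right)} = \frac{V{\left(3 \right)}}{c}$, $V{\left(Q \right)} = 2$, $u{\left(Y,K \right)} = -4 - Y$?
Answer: $\frac{1369}{2025} \approx 0.67605$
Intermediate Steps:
$d{\left(c \right)} = - \frac{7}{9} + \frac{2}{9 c}$ ($d{\left(c \right)} = - \frac{7}{9} + \frac{2 \frac{1}{c}}{9} = - \frac{7}{9} + \frac{2}{9 c}$)
$d^{2}{\left(u{\left(1,-3 \right)} \right)} = \left(\frac{2 - 7 \left(-4 - 1\right)}{9 \left(-4 - 1\right)}\right)^{2} = \left(\frac{2 - -35}{9 \left(-5\right)}\right)^{2} = \left(\frac{1}{9} \left(- \frac{1}{5}\right) \left(2 + 35\right)\right)^{2} = \left(\frac{1}{9} \left(- \frac{1}{5}\right) 37\right)^{2} = \left(- \frac{37}{45}\right)^{2} = \frac{1369}{2025}$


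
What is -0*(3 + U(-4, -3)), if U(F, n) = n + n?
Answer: 0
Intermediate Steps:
U(F, n) = 2*n
-0*(3 + U(-4, -3)) = -0*(3 + 2*(-3)) = -0*(3 - 6) = -0*(-3) = -1*0 = 0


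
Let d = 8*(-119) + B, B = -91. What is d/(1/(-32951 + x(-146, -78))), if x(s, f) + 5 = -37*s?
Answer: 28738822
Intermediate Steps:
x(s, f) = -5 - 37*s
d = -1043 (d = 8*(-119) - 91 = -952 - 91 = -1043)
d/(1/(-32951 + x(-146, -78))) = -(-34373108 + 5634286) = -1043/(1/(-32951 + (-5 + 5402))) = -1043/(1/(-32951 + 5397)) = -1043/(1/(-27554)) = -1043/(-1/27554) = -1043*(-27554) = 28738822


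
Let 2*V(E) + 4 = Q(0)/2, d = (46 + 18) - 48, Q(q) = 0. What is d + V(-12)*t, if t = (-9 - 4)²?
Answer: -322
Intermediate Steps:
t = 169 (t = (-13)² = 169)
d = 16 (d = 64 - 48 = 16)
V(E) = -2 (V(E) = -2 + (0/2)/2 = -2 + (0*(½))/2 = -2 + (½)*0 = -2 + 0 = -2)
d + V(-12)*t = 16 - 2*169 = 16 - 338 = -322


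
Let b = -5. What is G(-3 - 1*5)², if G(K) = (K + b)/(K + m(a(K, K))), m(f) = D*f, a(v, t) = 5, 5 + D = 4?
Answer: 1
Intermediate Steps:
D = -1 (D = -5 + 4 = -1)
m(f) = -f
G(K) = 1 (G(K) = (K - 5)/(K - 1*5) = (-5 + K)/(K - 5) = (-5 + K)/(-5 + K) = 1)
G(-3 - 1*5)² = 1² = 1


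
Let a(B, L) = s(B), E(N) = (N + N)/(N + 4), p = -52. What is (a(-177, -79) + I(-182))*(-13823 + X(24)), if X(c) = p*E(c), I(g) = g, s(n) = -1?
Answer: 17821455/7 ≈ 2.5459e+6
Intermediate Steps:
E(N) = 2*N/(4 + N) (E(N) = (2*N)/(4 + N) = 2*N/(4 + N))
a(B, L) = -1
X(c) = -104*c/(4 + c)
(a(-177, -79) + I(-182))*(-13823 + X(24)) = (-1 - 182)*(-13823 - 104*24/(4 + 24)) = -183*(-13823 - 104*24/28) = -183*(-13823 - 104*24*1/28) = -183*(-13823 - 624/7) = -183*(-97385/7) = 17821455/7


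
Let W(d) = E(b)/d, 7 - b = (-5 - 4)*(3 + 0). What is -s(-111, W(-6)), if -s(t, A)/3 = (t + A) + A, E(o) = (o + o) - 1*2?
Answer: -399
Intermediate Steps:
b = 34 (b = 7 - (-5 - 4)*(3 + 0) = 7 - (-9)*3 = 7 - 1*(-27) = 7 + 27 = 34)
E(o) = -2 + 2*o (E(o) = 2*o - 2 = -2 + 2*o)
W(d) = 66/d (W(d) = (-2 + 2*34)/d = (-2 + 68)/d = 66/d)
s(t, A) = -6*A - 3*t (s(t, A) = -3*((t + A) + A) = -3*((A + t) + A) = -3*(t + 2*A) = -6*A - 3*t)
-s(-111, W(-6)) = -(-396/(-6) - 3*(-111)) = -(-396*(-1)/6 + 333) = -(-6*(-11) + 333) = -(66 + 333) = -1*399 = -399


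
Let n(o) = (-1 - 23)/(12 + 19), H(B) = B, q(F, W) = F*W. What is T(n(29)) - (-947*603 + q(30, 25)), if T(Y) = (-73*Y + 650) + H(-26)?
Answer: 17700117/31 ≈ 5.7097e+5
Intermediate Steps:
n(o) = -24/31
T(Y) = 624 - 73*Y (T(Y) = (-73*Y + 650) - 26 = (650 - 73*Y) - 26 = 624 - 73*Y)
T(n(29)) - (-947*603 + q(30, 25)) = (624 - 73*(-24/31)) - (-947*603 + 30*25) = (624 + 1752/31) - (-571041 + 750) = 21096/31 - 1*(-570291) = 21096/31 + 570291 = 17700117/31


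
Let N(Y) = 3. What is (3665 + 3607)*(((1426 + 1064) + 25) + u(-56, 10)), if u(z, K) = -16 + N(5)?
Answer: 18194544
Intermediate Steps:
u(z, K) = -13 (u(z, K) = -16 + 3 = -13)
(3665 + 3607)*(((1426 + 1064) + 25) + u(-56, 10)) = (3665 + 3607)*(((1426 + 1064) + 25) - 13) = 7272*((2490 + 25) - 13) = 7272*(2515 - 13) = 7272*2502 = 18194544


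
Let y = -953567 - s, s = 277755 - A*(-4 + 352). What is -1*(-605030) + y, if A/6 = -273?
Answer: -1196316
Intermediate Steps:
A = -1638 (A = 6*(-273) = -1638)
s = 847779 (s = 277755 - (-1638)*(-4 + 352) = 277755 - (-1638)*348 = 277755 - 1*(-570024) = 277755 + 570024 = 847779)
y = -1801346 (y = -953567 - 1*847779 = -953567 - 847779 = -1801346)
-1*(-605030) + y = -1*(-605030) - 1801346 = 605030 - 1801346 = -1196316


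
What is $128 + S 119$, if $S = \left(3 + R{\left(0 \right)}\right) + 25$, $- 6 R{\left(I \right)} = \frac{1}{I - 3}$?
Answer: $\frac{62399}{18} \approx 3466.6$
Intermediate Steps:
$R{\left(I \right)} = - \frac{1}{6 \left(-3 + I\right)}$ ($R{\left(I \right)} = - \frac{1}{6 \left(I - 3\right)} = - \frac{1}{6 \left(-3 + I\right)}$)
$S = \frac{505}{18}$ ($S = \left(3 - \frac{1}{-18 + 6 \cdot 0}\right) + 25 = \left(3 - \frac{1}{-18 + 0}\right) + 25 = \left(3 - \frac{1}{-18}\right) + 25 = \left(3 - - \frac{1}{18}\right) + 25 = \left(3 + \frac{1}{18}\right) + 25 = \frac{55}{18} + 25 = \frac{505}{18} \approx 28.056$)
$128 + S 119 = 128 + \frac{505}{18} \cdot 119 = 128 + \frac{60095}{18} = \frac{62399}{18}$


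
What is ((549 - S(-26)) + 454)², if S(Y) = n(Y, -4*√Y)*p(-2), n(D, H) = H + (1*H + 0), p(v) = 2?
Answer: 999353 + 32096*I*√26 ≈ 9.9935e+5 + 1.6366e+5*I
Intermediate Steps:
n(D, H) = 2*H (n(D, H) = H + (H + 0) = H + H = 2*H)
S(Y) = -16*√Y (S(Y) = (2*(-4*√Y))*2 = -8*√Y*2 = -16*√Y)
((549 - S(-26)) + 454)² = ((549 - (-16)*√(-26)) + 454)² = ((549 - (-16)*I*√26) + 454)² = ((549 + 16*I*√26) + 454)² = (1003 + 16*I*√26)²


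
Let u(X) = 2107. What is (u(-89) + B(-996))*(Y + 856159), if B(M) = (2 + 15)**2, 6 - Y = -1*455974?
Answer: 3143885044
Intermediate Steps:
Y = 455980 (Y = 6 - (-1)*455974 = 6 - 1*(-455974) = 6 + 455974 = 455980)
B(M) = 289 (B(M) = 17**2 = 289)
(u(-89) + B(-996))*(Y + 856159) = (2107 + 289)*(455980 + 856159) = 2396*1312139 = 3143885044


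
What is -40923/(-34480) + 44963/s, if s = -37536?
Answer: -889907/80890080 ≈ -0.011001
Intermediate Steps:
-40923/(-34480) + 44963/s = -40923/(-34480) + 44963/(-37536) = -40923*(-1/34480) + 44963*(-1/37536) = 40923/34480 - 44963/37536 = -889907/80890080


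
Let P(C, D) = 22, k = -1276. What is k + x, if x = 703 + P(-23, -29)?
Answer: -551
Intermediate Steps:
x = 725 (x = 703 + 22 = 725)
k + x = -1276 + 725 = -551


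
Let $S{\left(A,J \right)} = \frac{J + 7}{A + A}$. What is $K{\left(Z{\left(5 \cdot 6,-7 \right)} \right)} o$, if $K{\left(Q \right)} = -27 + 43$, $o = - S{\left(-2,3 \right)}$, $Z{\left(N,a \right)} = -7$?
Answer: $40$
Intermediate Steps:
$S{\left(A,J \right)} = \frac{7 + J}{2 A}$
$o = \frac{5}{2}$ ($o = - \frac{7 + 3}{2 \left(-2\right)} = - \frac{\left(-1\right) 10}{2 \cdot 2} = \left(-1\right) \left(- \frac{5}{2}\right) = \frac{5}{2} \approx 2.5$)
$K{\left(Q \right)} = 16$
$K{\left(Z{\left(5 \cdot 6,-7 \right)} \right)} o = 16 \cdot \frac{5}{2} = 40$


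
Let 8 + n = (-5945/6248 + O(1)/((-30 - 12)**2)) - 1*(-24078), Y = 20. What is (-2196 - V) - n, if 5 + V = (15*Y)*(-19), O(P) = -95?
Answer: -56650351313/2755368 ≈ -20560.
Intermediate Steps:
V = -5705 (V = -5 + (15*20)*(-19) = -5 + 300*(-19) = -5 - 5700 = -5705)
n = 66318937625/2755368 (n = -8 + ((-5945/6248 - 95/(-30 - 12)**2) - 1*(-24078)) = -8 + ((-5945*1/6248 - 95/((-42)**2)) + 24078) = -8 + ((-5945/6248 - 95/1764) + 24078) = -8 + (-2770135/2755368 + 24078) = -8 + 66340980569/2755368 = 66318937625/2755368 ≈ 24069.)
(-2196 - V) - n = (-2196 - 1*(-5705)) - 1*66318937625/2755368 = (-2196 + 5705) - 66318937625/2755368 = 3509 - 66318937625/2755368 = -56650351313/2755368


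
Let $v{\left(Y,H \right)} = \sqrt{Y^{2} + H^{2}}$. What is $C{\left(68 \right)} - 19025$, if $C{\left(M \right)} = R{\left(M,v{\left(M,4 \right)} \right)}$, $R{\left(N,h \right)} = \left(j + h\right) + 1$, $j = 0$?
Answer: $-19024 + 4 \sqrt{290} \approx -18956.0$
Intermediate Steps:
$v{\left(Y,H \right)} = \sqrt{H^{2} + Y^{2}}$
$R{\left(N,h \right)} = 1 + h$ ($R{\left(N,h \right)} = \left(0 + h\right) + 1 = h + 1 = 1 + h$)
$C{\left(M \right)} = 1 + \sqrt{16 + M^{2}}$ ($C{\left(M \right)} = 1 + \sqrt{4^{2} + M^{2}} = 1 + \sqrt{16 + M^{2}}$)
$C{\left(68 \right)} - 19025 = \left(1 + \sqrt{16 + 68^{2}}\right) - 19025 = \left(1 + \sqrt{16 + 4624}\right) - 19025 = \left(1 + \sqrt{4640}\right) - 19025 = \left(1 + 4 \sqrt{290}\right) - 19025 = -19024 + 4 \sqrt{290}$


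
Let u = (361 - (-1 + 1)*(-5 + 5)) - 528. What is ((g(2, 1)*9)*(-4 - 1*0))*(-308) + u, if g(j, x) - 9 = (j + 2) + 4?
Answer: 188329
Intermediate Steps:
g(j, x) = 15 + j (g(j, x) = 9 + ((j + 2) + 4) = 9 + ((2 + j) + 4) = 9 + (6 + j) = 15 + j)
u = -167 (u = (361 - 0*0) - 528 = (361 - 1*0) - 528 = (361 + 0) - 528 = 361 - 528 = -167)
((g(2, 1)*9)*(-4 - 1*0))*(-308) + u = (((15 + 2)*9)*(-4 - 1*0))*(-308) - 167 = ((17*9)*(-4 + 0))*(-308) - 167 = (153*(-4))*(-308) - 167 = -612*(-308) - 167 = 188496 - 167 = 188329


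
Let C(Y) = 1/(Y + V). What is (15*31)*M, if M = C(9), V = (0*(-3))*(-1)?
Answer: 155/3 ≈ 51.667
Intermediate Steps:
V = 0 (V = 0*(-1) = 0)
C(Y) = 1/Y (C(Y) = 1/(Y + 0) = 1/Y)
M = ⅑ (M = 1/9 = ⅑ ≈ 0.11111)
(15*31)*M = (15*31)*(⅑) = 465*(⅑) = 155/3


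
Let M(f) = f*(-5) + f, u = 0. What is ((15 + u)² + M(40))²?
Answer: 4225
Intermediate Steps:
M(f) = -4*f (M(f) = -5*f + f = -4*f)
((15 + u)² + M(40))² = ((15 + 0)² - 4*40)² = (15² - 160)² = (225 - 160)² = 65² = 4225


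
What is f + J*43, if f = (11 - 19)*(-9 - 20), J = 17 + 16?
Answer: 1651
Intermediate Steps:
J = 33
f = 232 (f = -8*(-29) = 232)
f + J*43 = 232 + 33*43 = 232 + 1419 = 1651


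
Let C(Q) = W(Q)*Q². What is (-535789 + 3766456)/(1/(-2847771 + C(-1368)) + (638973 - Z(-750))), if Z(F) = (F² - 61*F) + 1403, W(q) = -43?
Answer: 24470541224091/222083015269 ≈ 110.19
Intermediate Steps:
Z(F) = 1403 + F² - 61*F
C(Q) = -43*Q²
(-535789 + 3766456)/(1/(-2847771 + C(-1368)) + (638973 - Z(-750))) = (-535789 + 3766456)/(1/(-2847771 - 43*(-1368)²) + (638973 - (1403 + (-750)² - 61*(-750)))) = 3230667/(1/(-2847771 - 43*1871424) + (638973 - (1403 + 562500 + 45750))) = 3230667/(1/(-2847771 - 80471232) + (638973 - 1*609653)) = 3230667/(1/(-83319003) + (638973 - 609653)) = 3230667/(-1/83319003 + 29320) = 3230667/(2442913167959/83319003) = 3230667*(83319003/2442913167959) = 24470541224091/222083015269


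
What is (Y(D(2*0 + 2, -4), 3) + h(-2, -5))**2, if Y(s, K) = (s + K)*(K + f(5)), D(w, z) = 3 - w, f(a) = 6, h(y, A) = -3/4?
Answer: 19881/16 ≈ 1242.6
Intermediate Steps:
h(y, A) = -3/4 (h(y, A) = -3*1/4 = -3/4)
Y(s, K) = (6 + K)*(K + s) (Y(s, K) = (s + K)*(K + 6) = (K + s)*(6 + K) = (6 + K)*(K + s))
(Y(D(2*0 + 2, -4), 3) + h(-2, -5))**2 = ((3**2 + 6*3 + 6*(3 - (2*0 + 2)) + 3*(3 - (2*0 + 2))) - 3/4)**2 = ((9 + 18 + 6*(3 - (0 + 2)) + 3*(3 - (0 + 2))) - 3/4)**2 = ((9 + 18 + 6*(3 - 1*2) + 3*(3 - 1*2)) - 3/4)**2 = ((9 + 18 + 6*(3 - 2) + 3*(3 - 2)) - 3/4)**2 = ((9 + 18 + 6*1 + 3*1) - 3/4)**2 = ((9 + 18 + 6 + 3) - 3/4)**2 = (36 - 3/4)**2 = (141/4)**2 = 19881/16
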